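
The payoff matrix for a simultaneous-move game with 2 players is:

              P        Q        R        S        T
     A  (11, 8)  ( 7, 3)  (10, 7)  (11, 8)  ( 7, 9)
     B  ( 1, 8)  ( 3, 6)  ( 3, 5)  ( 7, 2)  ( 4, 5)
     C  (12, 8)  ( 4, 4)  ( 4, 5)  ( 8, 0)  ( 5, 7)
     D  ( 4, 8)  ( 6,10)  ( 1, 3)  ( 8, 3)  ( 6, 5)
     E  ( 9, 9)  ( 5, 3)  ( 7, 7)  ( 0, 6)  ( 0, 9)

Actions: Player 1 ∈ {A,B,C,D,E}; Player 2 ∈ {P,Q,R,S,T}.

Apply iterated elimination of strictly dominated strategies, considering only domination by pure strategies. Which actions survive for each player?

Survivors P1:{A,C} P2:{P,T}

P1 drop B (A beats it: P:11>1 Q:7>3 R:10>3 S:11>7 T:7>4)
P1 drop D (A beats it: P:11>4 Q:7>6 R:10>1 S:11>8 T:7>6)
P1 drop E (A beats it: P:11>9 Q:7>5 R:10>7 S:11>0 T:7>0)
P2 drop Q (P beats it: A:8>3 C:8>4)
P2 drop R (P beats it: A:8>7 C:8>5)
P2 drop S (T beats it: A:9>8 C:7>0)
P1→{A,C} P2→{P,T}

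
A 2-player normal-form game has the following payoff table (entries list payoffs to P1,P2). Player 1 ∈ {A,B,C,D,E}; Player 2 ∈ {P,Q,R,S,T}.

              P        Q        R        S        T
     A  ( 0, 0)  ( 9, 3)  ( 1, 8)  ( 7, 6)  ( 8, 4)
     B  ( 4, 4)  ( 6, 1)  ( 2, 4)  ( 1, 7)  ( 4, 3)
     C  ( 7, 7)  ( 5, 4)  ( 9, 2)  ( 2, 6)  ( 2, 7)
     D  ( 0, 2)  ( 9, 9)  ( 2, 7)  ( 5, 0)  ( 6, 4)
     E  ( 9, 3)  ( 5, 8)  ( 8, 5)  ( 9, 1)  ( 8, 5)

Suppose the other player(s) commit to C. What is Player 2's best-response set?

argmax u_2 = {P,T}

u_2(P vs C) = 7
u_2(Q vs C) = 4
u_2(R vs C) = 2
u_2(S vs C) = 6
u_2(T vs C) = 7
max payoff 7 at {P,T}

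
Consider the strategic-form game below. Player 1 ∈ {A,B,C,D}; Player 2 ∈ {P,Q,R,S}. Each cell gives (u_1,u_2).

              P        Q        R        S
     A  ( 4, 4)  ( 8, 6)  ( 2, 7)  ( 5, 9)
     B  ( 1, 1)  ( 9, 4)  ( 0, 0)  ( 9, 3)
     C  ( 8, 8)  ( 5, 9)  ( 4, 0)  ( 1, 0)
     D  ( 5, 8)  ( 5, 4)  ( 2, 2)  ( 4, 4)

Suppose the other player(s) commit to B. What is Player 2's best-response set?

argmax u_2 = {Q}

u_2(P vs B) = 1
u_2(Q vs B) = 4
u_2(R vs B) = 0
u_2(S vs B) = 3
max payoff 4 at {Q}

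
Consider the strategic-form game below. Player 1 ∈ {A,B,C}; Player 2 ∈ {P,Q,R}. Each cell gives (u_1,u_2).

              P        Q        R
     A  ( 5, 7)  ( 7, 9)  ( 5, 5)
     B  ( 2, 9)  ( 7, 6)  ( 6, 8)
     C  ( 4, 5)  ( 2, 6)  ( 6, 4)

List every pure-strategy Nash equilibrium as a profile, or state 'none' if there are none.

(A,P): not NE [P2→Q gives 9>7]
(A,Q): NE
(A,R): not NE [P1→C gives 6>5; P2→Q gives 9>5]
(B,P): not NE [P1→A gives 5>2]
(B,Q): not NE [P2→P gives 9>6]
(B,R): not NE [P2→P gives 9>8]
(C,P): not NE [P1→A gives 5>4; P2→Q gives 6>5]
(C,Q): not NE [P1→B gives 7>2]
(C,R): not NE [P2→Q gives 6>4]

Nash profiles: (A,Q)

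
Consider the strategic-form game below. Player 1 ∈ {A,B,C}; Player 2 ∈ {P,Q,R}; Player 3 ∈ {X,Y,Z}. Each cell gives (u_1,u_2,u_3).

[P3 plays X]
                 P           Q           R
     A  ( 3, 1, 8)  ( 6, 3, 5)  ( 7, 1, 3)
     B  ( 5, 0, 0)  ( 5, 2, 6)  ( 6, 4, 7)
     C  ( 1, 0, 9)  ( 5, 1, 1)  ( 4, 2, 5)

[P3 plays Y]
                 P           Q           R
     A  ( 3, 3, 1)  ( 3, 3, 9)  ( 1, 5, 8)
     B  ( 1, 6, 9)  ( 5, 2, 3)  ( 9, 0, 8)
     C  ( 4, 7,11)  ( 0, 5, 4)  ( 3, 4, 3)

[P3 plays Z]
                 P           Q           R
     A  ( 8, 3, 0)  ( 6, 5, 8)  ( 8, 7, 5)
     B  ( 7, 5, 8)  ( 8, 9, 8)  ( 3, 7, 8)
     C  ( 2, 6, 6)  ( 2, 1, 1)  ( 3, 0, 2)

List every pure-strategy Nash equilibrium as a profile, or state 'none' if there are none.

(A,P,X): not NE [P1→B gives 5>3; P2→Q gives 3>1]
(A,P,Y): not NE [P1→C gives 4>3; P2→R gives 5>3; P3→X gives 8>1]
(A,P,Z): not NE [P2→R gives 7>3; P3→X gives 8>0]
(A,Q,X): not NE [P3→Y gives 9>5]
(A,Q,Y): not NE [P1→B gives 5>3; P2→R gives 5>3]
(A,Q,Z): not NE [P1→B gives 8>6; P2→R gives 7>5; P3→Y gives 9>8]
(A,R,X): not NE [P2→Q gives 3>1; P3→Y gives 8>3]
(A,R,Y): not NE [P1→B gives 9>1]
(A,R,Z): not NE [P3→Y gives 8>5]
(B,P,X): not NE [P2→R gives 4>0; P3→Y gives 9>0]
(B,P,Y): not NE [P1→C gives 4>1]
(B,P,Z): not NE [P1→A gives 8>7; P2→Q gives 9>5; P3→Y gives 9>8]
(B,Q,X): not NE [P1→A gives 6>5; P2→R gives 4>2; P3→Z gives 8>6]
(B,Q,Y): not NE [P2→P gives 6>2; P3→Z gives 8>3]
(B,Q,Z): NE
(B,R,X): not NE [P1→A gives 7>6; P3→Z gives 8>7]
(B,R,Y): not NE [P2→P gives 6>0]
(B,R,Z): not NE [P1→A gives 8>3; P2→Q gives 9>7]
(C,P,X): not NE [P1→B gives 5>1; P2→R gives 2>0; P3→Y gives 11>9]
(C,P,Y): NE
(C,P,Z): not NE [P1→A gives 8>2; P3→Y gives 11>6]
(C,Q,X): not NE [P1→A gives 6>5; P2→R gives 2>1; P3→Y gives 4>1]
(C,Q,Y): not NE [P1→B gives 5>0; P2→P gives 7>5]
(C,Q,Z): not NE [P1→B gives 8>2; P2→P gives 6>1; P3→Y gives 4>1]
(C,R,X): not NE [P1→A gives 7>4]
(C,R,Y): not NE [P1→B gives 9>3; P2→P gives 7>4; P3→X gives 5>3]
(C,R,Z): not NE [P1→A gives 8>3; P2→P gives 6>0; P3→X gives 5>2]

PSNE = {(B,Q,Z), (C,P,Y)}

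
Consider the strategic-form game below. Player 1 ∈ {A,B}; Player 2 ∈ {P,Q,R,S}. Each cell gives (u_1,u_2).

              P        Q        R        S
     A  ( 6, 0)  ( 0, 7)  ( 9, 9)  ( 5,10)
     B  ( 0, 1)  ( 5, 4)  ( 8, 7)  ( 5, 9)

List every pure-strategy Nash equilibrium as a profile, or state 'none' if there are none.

PSNE = {(A,S), (B,S)}

(A,P): not NE [P2→S gives 10>0]
(A,Q): not NE [P1→B gives 5>0; P2→S gives 10>7]
(A,R): not NE [P2→S gives 10>9]
(A,S): NE
(B,P): not NE [P1→A gives 6>0; P2→S gives 9>1]
(B,Q): not NE [P2→S gives 9>4]
(B,R): not NE [P1→A gives 9>8; P2→S gives 9>7]
(B,S): NE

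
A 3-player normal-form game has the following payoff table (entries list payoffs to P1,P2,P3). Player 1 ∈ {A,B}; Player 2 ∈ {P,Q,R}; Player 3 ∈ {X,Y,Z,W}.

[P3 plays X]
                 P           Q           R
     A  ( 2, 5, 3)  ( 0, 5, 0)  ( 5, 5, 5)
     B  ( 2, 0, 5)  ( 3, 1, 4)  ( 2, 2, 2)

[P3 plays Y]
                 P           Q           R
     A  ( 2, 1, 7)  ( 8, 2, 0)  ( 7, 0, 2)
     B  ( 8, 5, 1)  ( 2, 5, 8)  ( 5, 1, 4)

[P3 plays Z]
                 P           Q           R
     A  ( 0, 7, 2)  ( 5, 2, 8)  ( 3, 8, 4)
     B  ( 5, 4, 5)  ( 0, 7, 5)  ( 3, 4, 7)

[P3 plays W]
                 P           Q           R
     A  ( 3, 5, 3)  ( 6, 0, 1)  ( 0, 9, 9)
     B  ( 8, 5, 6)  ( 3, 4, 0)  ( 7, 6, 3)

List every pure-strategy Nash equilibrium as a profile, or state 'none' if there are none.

(A,P,X): not NE [P3→Y gives 7>3]
(A,P,Y): not NE [P1→B gives 8>2; P2→Q gives 2>1]
(A,P,Z): not NE [P1→B gives 5>0; P2→R gives 8>7; P3→Y gives 7>2]
(A,P,W): not NE [P1→B gives 8>3; P2→R gives 9>5; P3→Y gives 7>3]
(A,Q,X): not NE [P1→B gives 3>0; P3→Z gives 8>0]
(A,Q,Y): not NE [P3→Z gives 8>0]
(A,Q,Z): not NE [P2→R gives 8>2]
(A,Q,W): not NE [P2→R gives 9>0; P3→Z gives 8>1]
(A,R,X): not NE [P3→W gives 9>5]
(A,R,Y): not NE [P2→Q gives 2>0; P3→W gives 9>2]
(A,R,Z): not NE [P3→W gives 9>4]
(A,R,W): not NE [P1→B gives 7>0]
(B,P,X): not NE [P2→R gives 2>0; P3→W gives 6>5]
(B,P,Y): not NE [P3→W gives 6>1]
(B,P,Z): not NE [P2→Q gives 7>4; P3→W gives 6>5]
(B,P,W): not NE [P2→R gives 6>5]
(B,Q,X): not NE [P2→R gives 2>1; P3→Y gives 8>4]
(B,Q,Y): not NE [P1→A gives 8>2]
(B,Q,Z): not NE [P1→A gives 5>0; P3→Y gives 8>5]
(B,Q,W): not NE [P1→A gives 6>3; P2→R gives 6>4; P3→Y gives 8>0]
(B,R,X): not NE [P1→A gives 5>2; P3→Z gives 7>2]
(B,R,Y): not NE [P1→A gives 7>5; P2→Q gives 5>1; P3→Z gives 7>4]
(B,R,Z): not NE [P2→Q gives 7>4]
(B,R,W): not NE [P3→Z gives 7>3]

No pure NE.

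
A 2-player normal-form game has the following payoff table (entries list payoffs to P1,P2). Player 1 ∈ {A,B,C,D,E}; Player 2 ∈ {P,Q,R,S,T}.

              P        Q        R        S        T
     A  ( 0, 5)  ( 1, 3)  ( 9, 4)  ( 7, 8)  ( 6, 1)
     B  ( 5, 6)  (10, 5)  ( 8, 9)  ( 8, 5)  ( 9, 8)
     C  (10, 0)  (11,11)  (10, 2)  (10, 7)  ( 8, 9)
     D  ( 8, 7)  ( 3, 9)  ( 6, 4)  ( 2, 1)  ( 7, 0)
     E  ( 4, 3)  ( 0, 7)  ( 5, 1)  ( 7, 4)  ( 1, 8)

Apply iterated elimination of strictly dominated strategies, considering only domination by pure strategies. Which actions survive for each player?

P1 drop A (C beats it: P:10>0 Q:11>1 R:10>9 S:10>7 T:8>6)
P1 drop D (C beats it: P:10>8 Q:11>3 R:10>6 S:10>2 T:8>7)
P1 drop E (B beats it: P:5>4 Q:10>0 R:8>5 S:8>7 T:9>1)
P2 drop P (R beats it: B:9>6 C:2>0)
P2 drop S (T beats it: B:8>5 C:9>7)
P1→{B,C} P2→{Q,R,T}

Survivors P1:{B,C} P2:{Q,R,T}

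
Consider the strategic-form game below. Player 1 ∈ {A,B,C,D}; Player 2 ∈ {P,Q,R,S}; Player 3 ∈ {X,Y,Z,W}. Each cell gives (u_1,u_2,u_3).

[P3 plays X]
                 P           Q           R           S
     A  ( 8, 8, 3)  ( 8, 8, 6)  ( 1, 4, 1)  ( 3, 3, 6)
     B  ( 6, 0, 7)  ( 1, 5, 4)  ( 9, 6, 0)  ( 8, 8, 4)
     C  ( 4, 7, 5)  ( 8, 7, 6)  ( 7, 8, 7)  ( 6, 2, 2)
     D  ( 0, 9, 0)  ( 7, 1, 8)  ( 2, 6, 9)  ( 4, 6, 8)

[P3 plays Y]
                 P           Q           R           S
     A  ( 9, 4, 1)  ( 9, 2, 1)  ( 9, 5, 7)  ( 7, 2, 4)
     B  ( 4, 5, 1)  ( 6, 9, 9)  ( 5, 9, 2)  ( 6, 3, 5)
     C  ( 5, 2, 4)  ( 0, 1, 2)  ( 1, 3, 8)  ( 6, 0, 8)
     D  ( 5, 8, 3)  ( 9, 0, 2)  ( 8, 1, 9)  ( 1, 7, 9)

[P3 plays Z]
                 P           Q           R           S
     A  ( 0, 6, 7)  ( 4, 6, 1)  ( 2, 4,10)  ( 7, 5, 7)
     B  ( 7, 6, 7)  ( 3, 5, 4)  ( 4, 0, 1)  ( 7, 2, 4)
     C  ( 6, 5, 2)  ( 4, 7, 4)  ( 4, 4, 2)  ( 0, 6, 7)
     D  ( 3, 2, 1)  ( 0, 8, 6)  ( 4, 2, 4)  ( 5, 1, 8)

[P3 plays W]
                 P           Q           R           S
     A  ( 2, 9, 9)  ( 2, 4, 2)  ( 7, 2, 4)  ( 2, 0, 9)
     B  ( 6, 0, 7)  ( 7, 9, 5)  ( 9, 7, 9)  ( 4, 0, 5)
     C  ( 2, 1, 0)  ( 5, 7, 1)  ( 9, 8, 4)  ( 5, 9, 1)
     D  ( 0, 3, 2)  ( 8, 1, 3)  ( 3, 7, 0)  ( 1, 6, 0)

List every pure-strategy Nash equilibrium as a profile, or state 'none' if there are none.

(A,P,X): not NE [P3→W gives 9>3]
(A,P,Y): not NE [P2→R gives 5>4; P3→W gives 9>1]
(A,P,Z): not NE [P1→B gives 7>0; P3→W gives 9>7]
(A,P,W): not NE [P1→B gives 6>2]
(A,Q,X): NE
(A,Q,Y): not NE [P2→R gives 5>2; P3→X gives 6>1]
(A,Q,Z): not NE [P3→X gives 6>1]
(A,Q,W): not NE [P1→D gives 8>2; P2→P gives 9>4; P3→X gives 6>2]
(A,R,X): not NE [P1→B gives 9>1; P2→Q gives 8>4; P3→Z gives 10>1]
(A,R,Y): not NE [P3→Z gives 10>7]
(A,R,Z): not NE [P1→D gives 4>2; P2→Q gives 6>4]
(A,R,W): not NE [P1→C gives 9>7; P2→P gives 9>2; P3→Z gives 10>4]
(A,S,X): not NE [P1→B gives 8>3; P2→Q gives 8>3; P3→W gives 9>6]
(A,S,Y): not NE [P2→R gives 5>2; P3→W gives 9>4]
(A,S,Z): not NE [P2→Q gives 6>5; P3→W gives 9>7]
(A,S,W): not NE [P1→C gives 5>2; P2→P gives 9>0]
(B,P,X): not NE [P1→A gives 8>6; P2→S gives 8>0]
(B,P,Y): not NE [P1→A gives 9>4; P2→R gives 9>5; P3→W gives 7>1]
(B,P,Z): NE
(B,P,W): not NE [P2→Q gives 9>0]
(B,Q,X): not NE [P1→C gives 8>1; P2→S gives 8>5; P3→Y gives 9>4]
(B,Q,Y): not NE [P1→D gives 9>6]
(B,Q,Z): not NE [P1→C gives 4>3; P2→P gives 6>5; P3→Y gives 9>4]
(B,Q,W): not NE [P1→D gives 8>7; P3→Y gives 9>5]
(B,R,X): not NE [P2→S gives 8>6; P3→W gives 9>0]
(B,R,Y): not NE [P1→A gives 9>5; P3→W gives 9>2]
(B,R,Z): not NE [P2→P gives 6>0; P3→W gives 9>1]
(B,R,W): not NE [P2→Q gives 9>7]
(B,S,X): not NE [P3→W gives 5>4]
(B,S,Y): not NE [P1→A gives 7>6; P2→R gives 9>3]
(B,S,Z): not NE [P2→P gives 6>2; P3→W gives 5>4]
(B,S,W): not NE [P1→C gives 5>4; P2→Q gives 9>0]
(C,P,X): not NE [P1→A gives 8>4; P2→R gives 8>7]
(C,P,Y): not NE [P1→A gives 9>5; P2→R gives 3>2; P3→X gives 5>4]
(C,P,Z): not NE [P1→B gives 7>6; P2→Q gives 7>5; P3→X gives 5>2]
(C,P,W): not NE [P1→B gives 6>2; P2→S gives 9>1; P3→X gives 5>0]
(C,Q,X): not NE [P2→R gives 8>7]
(C,Q,Y): not NE [P1→D gives 9>0; P2→R gives 3>1; P3→X gives 6>2]
(C,Q,Z): not NE [P3→X gives 6>4]
(C,Q,W): not NE [P1→D gives 8>5; P2→S gives 9>7; P3→X gives 6>1]
(C,R,X): not NE [P1→B gives 9>7; P3→Y gives 8>7]
(C,R,Y): not NE [P1→A gives 9>1]
(C,R,Z): not NE [P2→Q gives 7>4; P3→Y gives 8>2]
(C,R,W): not NE [P2→S gives 9>8; P3→Y gives 8>4]
(C,S,X): not NE [P1→B gives 8>6; P2→R gives 8>2; P3→Y gives 8>2]
(C,S,Y): not NE [P1→A gives 7>6; P2→R gives 3>0]
(C,S,Z): not NE [P1→B gives 7>0; P2→Q gives 7>6; P3→Y gives 8>7]
(C,S,W): not NE [P3→Y gives 8>1]
(D,P,X): not NE [P1→A gives 8>0; P3→Y gives 3>0]
(D,P,Y): not NE [P1→A gives 9>5]
(D,P,Z): not NE [P1→B gives 7>3; P2→Q gives 8>2; P3→Y gives 3>1]
(D,P,W): not NE [P1→B gives 6>0; P2→R gives 7>3; P3→Y gives 3>2]
(D,Q,X): not NE [P1→C gives 8>7; P2→P gives 9>1]
(D,Q,Y): not NE [P2→P gives 8>0; P3→X gives 8>2]
(D,Q,Z): not NE [P1→C gives 4>0; P3→X gives 8>6]
(D,Q,W): not NE [P2→R gives 7>1; P3→X gives 8>3]
(D,R,X): not NE [P1→B gives 9>2; P2→P gives 9>6]
(D,R,Y): not NE [P1→A gives 9>8; P2→P gives 8>1]
(D,R,Z): not NE [P2→Q gives 8>2; P3→Y gives 9>4]
(D,R,W): not NE [P1→C gives 9>3; P3→Y gives 9>0]
(D,S,X): not NE [P1→B gives 8>4; P2→P gives 9>6; P3→Y gives 9>8]
(D,S,Y): not NE [P1→A gives 7>1; P2→P gives 8>7]
(D,S,Z): not NE [P1→B gives 7>5; P2→Q gives 8>1; P3→Y gives 9>8]
(D,S,W): not NE [P1→C gives 5>1; P2→R gives 7>6; P3→Y gives 9>0]

Nash profiles: (A,Q,X), (B,P,Z)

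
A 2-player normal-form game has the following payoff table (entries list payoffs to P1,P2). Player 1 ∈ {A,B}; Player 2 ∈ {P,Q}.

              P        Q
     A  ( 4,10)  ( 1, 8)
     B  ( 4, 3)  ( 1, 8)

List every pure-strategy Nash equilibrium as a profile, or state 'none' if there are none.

Nash profiles: (A,P), (B,Q)

(A,P): NE
(A,Q): not NE [P2→P gives 10>8]
(B,P): not NE [P2→Q gives 8>3]
(B,Q): NE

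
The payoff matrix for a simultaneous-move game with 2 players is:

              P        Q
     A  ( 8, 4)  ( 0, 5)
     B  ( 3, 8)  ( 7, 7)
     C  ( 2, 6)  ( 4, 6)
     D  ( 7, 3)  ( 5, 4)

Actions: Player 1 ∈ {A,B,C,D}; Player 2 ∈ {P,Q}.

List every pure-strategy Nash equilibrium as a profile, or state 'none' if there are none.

No pure NE.

(A,P): not NE [P2→Q gives 5>4]
(A,Q): not NE [P1→B gives 7>0]
(B,P): not NE [P1→A gives 8>3]
(B,Q): not NE [P2→P gives 8>7]
(C,P): not NE [P1→A gives 8>2]
(C,Q): not NE [P1→B gives 7>4]
(D,P): not NE [P1→A gives 8>7; P2→Q gives 4>3]
(D,Q): not NE [P1→B gives 7>5]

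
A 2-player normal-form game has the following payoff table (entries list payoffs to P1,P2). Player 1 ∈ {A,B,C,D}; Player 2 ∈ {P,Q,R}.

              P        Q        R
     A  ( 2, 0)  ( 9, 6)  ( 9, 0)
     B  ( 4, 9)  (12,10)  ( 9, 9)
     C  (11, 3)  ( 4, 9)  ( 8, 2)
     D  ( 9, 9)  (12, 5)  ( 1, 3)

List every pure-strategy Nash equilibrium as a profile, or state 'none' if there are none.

(A,P): not NE [P1→C gives 11>2; P2→Q gives 6>0]
(A,Q): not NE [P1→D gives 12>9]
(A,R): not NE [P2→Q gives 6>0]
(B,P): not NE [P1→C gives 11>4; P2→Q gives 10>9]
(B,Q): NE
(B,R): not NE [P2→Q gives 10>9]
(C,P): not NE [P2→Q gives 9>3]
(C,Q): not NE [P1→D gives 12>4]
(C,R): not NE [P1→B gives 9>8; P2→Q gives 9>2]
(D,P): not NE [P1→C gives 11>9]
(D,Q): not NE [P2→P gives 9>5]
(D,R): not NE [P1→B gives 9>1; P2→P gives 9>3]

NE set: (B,Q)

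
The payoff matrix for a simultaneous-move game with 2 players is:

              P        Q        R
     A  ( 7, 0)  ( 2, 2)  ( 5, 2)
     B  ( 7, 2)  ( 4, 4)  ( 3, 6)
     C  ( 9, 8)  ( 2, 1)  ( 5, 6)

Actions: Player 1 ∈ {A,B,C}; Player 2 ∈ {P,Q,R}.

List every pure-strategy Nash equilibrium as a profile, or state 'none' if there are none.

PSNE = {(A,R), (C,P)}

(A,P): not NE [P1→C gives 9>7; P2→R gives 2>0]
(A,Q): not NE [P1→B gives 4>2]
(A,R): NE
(B,P): not NE [P1→C gives 9>7; P2→R gives 6>2]
(B,Q): not NE [P2→R gives 6>4]
(B,R): not NE [P1→C gives 5>3]
(C,P): NE
(C,Q): not NE [P1→B gives 4>2; P2→P gives 8>1]
(C,R): not NE [P2→P gives 8>6]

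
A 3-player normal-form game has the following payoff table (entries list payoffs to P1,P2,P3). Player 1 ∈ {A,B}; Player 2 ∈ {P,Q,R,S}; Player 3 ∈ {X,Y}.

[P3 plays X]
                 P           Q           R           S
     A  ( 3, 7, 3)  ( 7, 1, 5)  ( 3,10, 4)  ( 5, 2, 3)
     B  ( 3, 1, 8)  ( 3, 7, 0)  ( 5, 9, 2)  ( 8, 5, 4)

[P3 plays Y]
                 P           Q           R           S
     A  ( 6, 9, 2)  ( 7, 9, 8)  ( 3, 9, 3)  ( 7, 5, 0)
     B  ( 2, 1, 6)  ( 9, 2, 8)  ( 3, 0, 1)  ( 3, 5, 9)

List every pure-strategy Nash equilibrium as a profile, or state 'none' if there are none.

(A,P,X): not NE [P2→R gives 10>7]
(A,P,Y): not NE [P3→X gives 3>2]
(A,Q,X): not NE [P2→R gives 10>1; P3→Y gives 8>5]
(A,Q,Y): not NE [P1→B gives 9>7]
(A,R,X): not NE [P1→B gives 5>3]
(A,R,Y): not NE [P3→X gives 4>3]
(A,S,X): not NE [P1→B gives 8>5; P2→R gives 10>2]
(A,S,Y): not NE [P2→R gives 9>5; P3→X gives 3>0]
(B,P,X): not NE [P2→R gives 9>1]
(B,P,Y): not NE [P1→A gives 6>2; P2→S gives 5>1; P3→X gives 8>6]
(B,Q,X): not NE [P1→A gives 7>3; P2→R gives 9>7; P3→Y gives 8>0]
(B,Q,Y): not NE [P2→S gives 5>2]
(B,R,X): NE
(B,R,Y): not NE [P2→S gives 5>0; P3→X gives 2>1]
(B,S,X): not NE [P2→R gives 9>5; P3→Y gives 9>4]
(B,S,Y): not NE [P1→A gives 7>3]

NE set: (B,R,X)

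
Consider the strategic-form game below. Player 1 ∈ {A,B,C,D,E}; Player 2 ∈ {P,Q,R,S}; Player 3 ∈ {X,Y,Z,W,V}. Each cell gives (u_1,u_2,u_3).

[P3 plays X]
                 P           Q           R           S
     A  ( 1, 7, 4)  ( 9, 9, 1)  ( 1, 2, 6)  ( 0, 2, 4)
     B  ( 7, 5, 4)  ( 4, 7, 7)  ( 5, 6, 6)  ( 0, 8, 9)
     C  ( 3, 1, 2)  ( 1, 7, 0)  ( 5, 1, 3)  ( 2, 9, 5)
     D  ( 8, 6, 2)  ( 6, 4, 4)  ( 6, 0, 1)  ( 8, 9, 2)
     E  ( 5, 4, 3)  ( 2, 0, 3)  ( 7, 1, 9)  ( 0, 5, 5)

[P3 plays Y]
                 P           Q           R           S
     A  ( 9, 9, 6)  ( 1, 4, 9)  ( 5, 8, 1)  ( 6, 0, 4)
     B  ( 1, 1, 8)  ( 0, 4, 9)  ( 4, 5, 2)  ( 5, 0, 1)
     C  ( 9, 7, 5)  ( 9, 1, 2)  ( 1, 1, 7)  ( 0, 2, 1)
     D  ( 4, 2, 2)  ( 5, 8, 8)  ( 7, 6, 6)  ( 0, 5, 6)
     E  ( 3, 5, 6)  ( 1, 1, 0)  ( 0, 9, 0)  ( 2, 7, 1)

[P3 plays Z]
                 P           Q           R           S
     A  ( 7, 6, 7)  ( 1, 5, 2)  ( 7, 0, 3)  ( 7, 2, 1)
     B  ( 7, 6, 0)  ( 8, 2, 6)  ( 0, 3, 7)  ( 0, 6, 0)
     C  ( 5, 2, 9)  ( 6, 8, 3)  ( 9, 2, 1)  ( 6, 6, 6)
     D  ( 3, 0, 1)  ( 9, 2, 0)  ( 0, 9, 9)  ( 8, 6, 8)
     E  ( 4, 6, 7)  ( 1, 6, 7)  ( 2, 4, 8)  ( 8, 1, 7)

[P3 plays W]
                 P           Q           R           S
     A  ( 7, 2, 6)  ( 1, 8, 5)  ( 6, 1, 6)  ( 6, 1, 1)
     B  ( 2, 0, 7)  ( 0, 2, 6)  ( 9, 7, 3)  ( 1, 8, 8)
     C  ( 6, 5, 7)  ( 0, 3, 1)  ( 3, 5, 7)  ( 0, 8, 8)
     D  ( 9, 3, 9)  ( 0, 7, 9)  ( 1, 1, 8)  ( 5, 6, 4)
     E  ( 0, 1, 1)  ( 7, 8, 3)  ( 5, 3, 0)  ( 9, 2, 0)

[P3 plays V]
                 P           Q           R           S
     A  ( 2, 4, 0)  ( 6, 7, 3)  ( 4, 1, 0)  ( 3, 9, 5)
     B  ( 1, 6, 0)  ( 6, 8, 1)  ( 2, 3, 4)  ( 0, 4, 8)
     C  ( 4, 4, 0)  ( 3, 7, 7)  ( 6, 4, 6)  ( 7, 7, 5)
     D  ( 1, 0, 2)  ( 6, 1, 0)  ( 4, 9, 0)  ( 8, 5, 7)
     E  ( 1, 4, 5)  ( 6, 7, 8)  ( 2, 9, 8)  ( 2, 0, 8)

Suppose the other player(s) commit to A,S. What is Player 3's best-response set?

argmax u_3 = {V}

u_3(X vs A,S) = 4
u_3(Y vs A,S) = 4
u_3(Z vs A,S) = 1
u_3(W vs A,S) = 1
u_3(V vs A,S) = 5
max payoff 5 at {V}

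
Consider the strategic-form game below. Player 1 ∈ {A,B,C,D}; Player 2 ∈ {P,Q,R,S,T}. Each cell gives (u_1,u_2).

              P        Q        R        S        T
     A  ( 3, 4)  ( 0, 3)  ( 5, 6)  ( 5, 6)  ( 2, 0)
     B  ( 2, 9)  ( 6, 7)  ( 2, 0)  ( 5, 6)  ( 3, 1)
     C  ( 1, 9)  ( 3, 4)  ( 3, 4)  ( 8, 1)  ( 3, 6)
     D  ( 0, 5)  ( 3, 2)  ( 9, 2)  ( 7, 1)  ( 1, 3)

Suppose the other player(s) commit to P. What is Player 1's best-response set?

u_1(A vs P) = 3
u_1(B vs P) = 2
u_1(C vs P) = 1
u_1(D vs P) = 0
max payoff 3 at {A}

BR_1 = {A}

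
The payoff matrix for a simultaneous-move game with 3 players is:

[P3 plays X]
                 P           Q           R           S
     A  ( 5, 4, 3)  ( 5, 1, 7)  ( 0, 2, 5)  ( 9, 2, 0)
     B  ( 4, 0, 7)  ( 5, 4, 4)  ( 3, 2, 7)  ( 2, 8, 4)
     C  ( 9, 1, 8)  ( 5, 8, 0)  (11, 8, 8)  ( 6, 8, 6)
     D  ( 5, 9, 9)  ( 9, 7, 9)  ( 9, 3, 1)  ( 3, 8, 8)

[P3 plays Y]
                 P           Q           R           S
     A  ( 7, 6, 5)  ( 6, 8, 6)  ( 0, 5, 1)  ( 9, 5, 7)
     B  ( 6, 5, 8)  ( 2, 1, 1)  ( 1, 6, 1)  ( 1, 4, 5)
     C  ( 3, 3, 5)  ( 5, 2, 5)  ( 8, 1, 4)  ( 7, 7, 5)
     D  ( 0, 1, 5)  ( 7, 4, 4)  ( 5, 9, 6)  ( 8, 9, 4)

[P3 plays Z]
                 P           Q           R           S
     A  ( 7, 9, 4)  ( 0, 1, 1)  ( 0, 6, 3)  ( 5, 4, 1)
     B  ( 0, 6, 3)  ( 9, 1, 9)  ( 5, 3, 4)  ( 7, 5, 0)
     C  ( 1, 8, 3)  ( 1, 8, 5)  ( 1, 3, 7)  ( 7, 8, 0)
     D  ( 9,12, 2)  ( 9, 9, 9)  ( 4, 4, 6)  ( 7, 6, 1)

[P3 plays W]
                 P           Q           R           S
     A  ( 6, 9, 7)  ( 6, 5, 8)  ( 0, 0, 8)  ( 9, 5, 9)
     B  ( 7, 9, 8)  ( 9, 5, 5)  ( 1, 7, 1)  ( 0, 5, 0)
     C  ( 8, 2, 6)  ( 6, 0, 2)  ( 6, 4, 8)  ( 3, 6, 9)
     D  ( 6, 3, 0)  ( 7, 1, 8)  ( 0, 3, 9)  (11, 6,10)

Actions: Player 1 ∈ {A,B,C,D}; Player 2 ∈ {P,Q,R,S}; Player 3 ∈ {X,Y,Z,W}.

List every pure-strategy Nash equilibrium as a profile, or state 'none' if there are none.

(A,P,X): not NE [P1→C gives 9>5; P3→W gives 7>3]
(A,P,Y): not NE [P2→Q gives 8>6; P3→W gives 7>5]
(A,P,Z): not NE [P1→D gives 9>7; P3→W gives 7>4]
(A,P,W): not NE [P1→C gives 8>6]
(A,Q,X): not NE [P1→D gives 9>5; P2→P gives 4>1; P3→W gives 8>7]
(A,Q,Y): not NE [P1→D gives 7>6; P3→W gives 8>6]
(A,Q,Z): not NE [P1→D gives 9>0; P2→P gives 9>1; P3→W gives 8>1]
(A,Q,W): not NE [P1→B gives 9>6; P2→P gives 9>5]
(A,R,X): not NE [P1→C gives 11>0; P2→P gives 4>2; P3→W gives 8>5]
(A,R,Y): not NE [P1→C gives 8>0; P2→Q gives 8>5; P3→W gives 8>1]
(A,R,Z): not NE [P1→B gives 5>0; P2→P gives 9>6; P3→W gives 8>3]
(A,R,W): not NE [P1→C gives 6>0; P2→P gives 9>0]
(A,S,X): not NE [P2→P gives 4>2; P3→W gives 9>0]
(A,S,Y): not NE [P2→Q gives 8>5; P3→W gives 9>7]
(A,S,Z): not NE [P1→D gives 7>5; P2→P gives 9>4; P3→W gives 9>1]
(A,S,W): not NE [P1→D gives 11>9; P2→P gives 9>5]
(B,P,X): not NE [P1→C gives 9>4; P2→S gives 8>0; P3→W gives 8>7]
(B,P,Y): not NE [P1→A gives 7>6; P2→R gives 6>5]
(B,P,Z): not NE [P1→D gives 9>0; P3→W gives 8>3]
(B,P,W): not NE [P1→C gives 8>7]
(B,Q,X): not NE [P1→D gives 9>5; P2→S gives 8>4; P3→Z gives 9>4]
(B,Q,Y): not NE [P1→D gives 7>2; P2→R gives 6>1; P3→Z gives 9>1]
(B,Q,Z): not NE [P2→P gives 6>1]
(B,Q,W): not NE [P2→P gives 9>5; P3→Z gives 9>5]
(B,R,X): not NE [P1→C gives 11>3; P2→S gives 8>2]
(B,R,Y): not NE [P1→C gives 8>1; P3→X gives 7>1]
(B,R,Z): not NE [P2→P gives 6>3; P3→X gives 7>4]
(B,R,W): not NE [P1→C gives 6>1; P2→P gives 9>7; P3→X gives 7>1]
(B,S,X): not NE [P1→A gives 9>2; P3→Y gives 5>4]
(B,S,Y): not NE [P1→A gives 9>1; P2→R gives 6>4]
(B,S,Z): not NE [P2→P gives 6>5; P3→Y gives 5>0]
(B,S,W): not NE [P1→D gives 11>0; P2→P gives 9>5; P3→Y gives 5>0]
(C,P,X): not NE [P2→S gives 8>1]
(C,P,Y): not NE [P1→A gives 7>3; P2→S gives 7>3; P3→X gives 8>5]
(C,P,Z): not NE [P1→D gives 9>1; P3→X gives 8>3]
(C,P,W): not NE [P2→S gives 6>2; P3→X gives 8>6]
(C,Q,X): not NE [P1→D gives 9>5; P3→Z gives 5>0]
(C,Q,Y): not NE [P1→D gives 7>5; P2→S gives 7>2]
(C,Q,Z): not NE [P1→D gives 9>1]
(C,Q,W): not NE [P1→B gives 9>6; P2→S gives 6>0; P3→Z gives 5>2]
(C,R,X): NE
(C,R,Y): not NE [P2→S gives 7>1; P3→W gives 8>4]
(C,R,Z): not NE [P1→B gives 5>1; P2→S gives 8>3; P3→W gives 8>7]
(C,R,W): not NE [P2→S gives 6>4]
(C,S,X): not NE [P1→A gives 9>6; P3→W gives 9>6]
(C,S,Y): not NE [P1→A gives 9>7; P3→W gives 9>5]
(C,S,Z): not NE [P3→W gives 9>0]
(C,S,W): not NE [P1→D gives 11>3]
(D,P,X): not NE [P1→C gives 9>5]
(D,P,Y): not NE [P1→A gives 7>0; P2→S gives 9>1; P3→X gives 9>5]
(D,P,Z): not NE [P3→X gives 9>2]
(D,P,W): not NE [P1→C gives 8>6; P2→S gives 6>3; P3→X gives 9>0]
(D,Q,X): not NE [P2→P gives 9>7]
(D,Q,Y): not NE [P2→S gives 9>4; P3→Z gives 9>4]
(D,Q,Z): not NE [P2→P gives 12>9]
(D,Q,W): not NE [P1→B gives 9>7; P2→S gives 6>1; P3→Z gives 9>8]
(D,R,X): not NE [P1→C gives 11>9; P2→P gives 9>3; P3→W gives 9>1]
(D,R,Y): not NE [P1→C gives 8>5; P3→W gives 9>6]
(D,R,Z): not NE [P1→B gives 5>4; P2→P gives 12>4; P3→W gives 9>6]
(D,R,W): not NE [P1→C gives 6>0; P2→S gives 6>3]
(D,S,X): not NE [P1→A gives 9>3; P2→P gives 9>8; P3→W gives 10>8]
(D,S,Y): not NE [P1→A gives 9>8; P3→W gives 10>4]
(D,S,Z): not NE [P2→P gives 12>6; P3→W gives 10>1]
(D,S,W): NE

NE set: (C,R,X), (D,S,W)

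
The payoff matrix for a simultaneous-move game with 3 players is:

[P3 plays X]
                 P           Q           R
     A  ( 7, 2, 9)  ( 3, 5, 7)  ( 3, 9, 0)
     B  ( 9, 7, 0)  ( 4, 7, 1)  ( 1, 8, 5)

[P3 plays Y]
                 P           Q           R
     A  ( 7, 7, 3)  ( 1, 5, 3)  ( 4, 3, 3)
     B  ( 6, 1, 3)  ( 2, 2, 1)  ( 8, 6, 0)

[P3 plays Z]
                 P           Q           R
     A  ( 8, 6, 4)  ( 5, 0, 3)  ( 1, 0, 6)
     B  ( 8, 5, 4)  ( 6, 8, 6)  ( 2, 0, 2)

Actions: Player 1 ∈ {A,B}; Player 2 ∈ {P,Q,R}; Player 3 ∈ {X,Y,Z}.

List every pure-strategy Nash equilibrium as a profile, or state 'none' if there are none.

(A,P,X): not NE [P1→B gives 9>7; P2→R gives 9>2]
(A,P,Y): not NE [P3→X gives 9>3]
(A,P,Z): not NE [P3→X gives 9>4]
(A,Q,X): not NE [P1→B gives 4>3; P2→R gives 9>5]
(A,Q,Y): not NE [P1→B gives 2>1; P2→P gives 7>5; P3→X gives 7>3]
(A,Q,Z): not NE [P1→B gives 6>5; P2→P gives 6>0; P3→X gives 7>3]
(A,R,X): not NE [P3→Z gives 6>0]
(A,R,Y): not NE [P1→B gives 8>4; P2→P gives 7>3; P3→Z gives 6>3]
(A,R,Z): not NE [P1→B gives 2>1; P2→P gives 6>0]
(B,P,X): not NE [P2→R gives 8>7; P3→Z gives 4>0]
(B,P,Y): not NE [P1→A gives 7>6; P2→R gives 6>1; P3→Z gives 4>3]
(B,P,Z): not NE [P2→Q gives 8>5]
(B,Q,X): not NE [P2→R gives 8>7; P3→Z gives 6>1]
(B,Q,Y): not NE [P2→R gives 6>2; P3→Z gives 6>1]
(B,Q,Z): NE
(B,R,X): not NE [P1→A gives 3>1]
(B,R,Y): not NE [P3→X gives 5>0]
(B,R,Z): not NE [P2→Q gives 8>0; P3→X gives 5>2]

NE set: (B,Q,Z)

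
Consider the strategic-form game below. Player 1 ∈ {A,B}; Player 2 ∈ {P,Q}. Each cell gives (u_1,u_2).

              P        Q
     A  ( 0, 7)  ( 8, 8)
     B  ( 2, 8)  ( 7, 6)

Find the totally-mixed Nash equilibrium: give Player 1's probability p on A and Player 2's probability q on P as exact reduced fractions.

(p,q) = (2/3, 1/3)

P1 indiff ⇒ q·0+(1-q)·8 = q·2+(1-q)·7 ⇒ q(-2) = (1-q)(-1) ⇒ q = 1/3
P2 indiff ⇒ p·7+(1-p)·8 = p·8+(1-p)·6 ⇒ p(-1) = (1-p)(-2) ⇒ p = 2/3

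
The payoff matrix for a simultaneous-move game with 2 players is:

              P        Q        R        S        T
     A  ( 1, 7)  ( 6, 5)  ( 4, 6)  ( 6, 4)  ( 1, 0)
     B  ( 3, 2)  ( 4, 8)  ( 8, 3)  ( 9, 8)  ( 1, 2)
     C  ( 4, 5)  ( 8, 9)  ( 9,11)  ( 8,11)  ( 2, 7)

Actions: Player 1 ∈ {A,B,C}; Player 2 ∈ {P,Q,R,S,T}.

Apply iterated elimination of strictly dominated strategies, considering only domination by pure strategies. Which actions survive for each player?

P1 drop A (C beats it: P:4>1 Q:8>6 R:9>4 S:8>6 T:2>1)
P2 drop P (Q beats it: B:8>2 C:9>5)
P2 drop T (Q beats it: B:8>2 C:9>7)
P1→{B,C} P2→{Q,R,S}

IESDS → P1:{B,C} P2:{Q,R,S}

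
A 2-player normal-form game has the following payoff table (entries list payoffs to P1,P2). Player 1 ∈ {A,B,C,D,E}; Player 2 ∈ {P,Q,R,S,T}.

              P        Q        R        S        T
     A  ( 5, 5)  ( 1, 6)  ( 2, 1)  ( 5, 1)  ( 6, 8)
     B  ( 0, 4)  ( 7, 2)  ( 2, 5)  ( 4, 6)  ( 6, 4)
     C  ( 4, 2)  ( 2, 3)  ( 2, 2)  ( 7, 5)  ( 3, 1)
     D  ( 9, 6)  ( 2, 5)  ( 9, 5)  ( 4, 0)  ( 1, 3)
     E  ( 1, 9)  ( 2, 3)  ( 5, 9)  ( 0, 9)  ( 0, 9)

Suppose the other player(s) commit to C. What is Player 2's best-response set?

u_2(P vs C) = 2
u_2(Q vs C) = 3
u_2(R vs C) = 2
u_2(S vs C) = 5
u_2(T vs C) = 1
max payoff 5 at {S}

BR_2 = {S}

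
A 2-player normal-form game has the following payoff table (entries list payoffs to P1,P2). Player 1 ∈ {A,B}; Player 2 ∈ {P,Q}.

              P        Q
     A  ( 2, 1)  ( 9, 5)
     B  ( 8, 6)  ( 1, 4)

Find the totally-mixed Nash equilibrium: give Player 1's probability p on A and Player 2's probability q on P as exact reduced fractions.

P1 indiff ⇒ q·2+(1-q)·9 = q·8+(1-q)·1 ⇒ q(-6) = (1-q)(-8) ⇒ q = 4/7
P2 indiff ⇒ p·1+(1-p)·6 = p·5+(1-p)·4 ⇒ p(-4) = (1-p)(-2) ⇒ p = 1/3

P1 mixes 1/3 on A; P2 mixes 4/7 on P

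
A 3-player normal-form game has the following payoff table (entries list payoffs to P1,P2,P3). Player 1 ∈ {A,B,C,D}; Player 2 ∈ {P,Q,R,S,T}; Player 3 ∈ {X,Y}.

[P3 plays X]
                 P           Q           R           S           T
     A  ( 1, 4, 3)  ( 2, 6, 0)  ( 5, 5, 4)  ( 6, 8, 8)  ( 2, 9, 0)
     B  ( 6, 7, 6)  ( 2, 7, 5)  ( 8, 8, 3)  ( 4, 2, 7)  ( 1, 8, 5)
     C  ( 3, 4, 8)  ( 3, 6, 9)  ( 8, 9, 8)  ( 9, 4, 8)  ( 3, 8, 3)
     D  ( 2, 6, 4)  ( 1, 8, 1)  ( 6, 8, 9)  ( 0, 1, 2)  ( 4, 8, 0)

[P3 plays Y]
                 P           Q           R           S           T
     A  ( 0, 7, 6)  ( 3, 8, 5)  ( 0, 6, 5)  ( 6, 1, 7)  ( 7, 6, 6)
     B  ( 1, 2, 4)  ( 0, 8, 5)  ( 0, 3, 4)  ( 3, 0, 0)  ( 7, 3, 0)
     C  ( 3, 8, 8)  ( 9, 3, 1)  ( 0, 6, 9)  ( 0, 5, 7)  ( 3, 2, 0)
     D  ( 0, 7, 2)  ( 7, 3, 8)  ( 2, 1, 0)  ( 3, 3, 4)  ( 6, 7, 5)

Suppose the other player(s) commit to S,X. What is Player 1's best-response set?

P1 best: {C}

u_1(A vs S,X) = 6
u_1(B vs S,X) = 4
u_1(C vs S,X) = 9
u_1(D vs S,X) = 0
max payoff 9 at {C}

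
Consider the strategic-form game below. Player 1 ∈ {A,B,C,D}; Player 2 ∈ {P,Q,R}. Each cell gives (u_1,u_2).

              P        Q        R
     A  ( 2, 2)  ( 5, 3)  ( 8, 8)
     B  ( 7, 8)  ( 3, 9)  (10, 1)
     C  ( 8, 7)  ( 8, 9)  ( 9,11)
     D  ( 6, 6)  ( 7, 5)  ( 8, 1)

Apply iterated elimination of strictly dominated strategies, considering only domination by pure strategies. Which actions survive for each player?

IESDS → P1:{B,C} P2:{Q,R}

P1 drop A (C beats it: P:8>2 Q:8>5 R:9>8)
P1 drop D (C beats it: P:8>6 Q:8>7 R:9>8)
P2 drop P (Q beats it: B:9>8 C:9>7)
P1→{B,C} P2→{Q,R}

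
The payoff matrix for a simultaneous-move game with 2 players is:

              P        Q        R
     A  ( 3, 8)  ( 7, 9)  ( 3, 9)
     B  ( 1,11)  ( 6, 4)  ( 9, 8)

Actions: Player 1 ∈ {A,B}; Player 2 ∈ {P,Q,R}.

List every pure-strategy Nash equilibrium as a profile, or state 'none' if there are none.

(A,P): not NE [P2→R gives 9>8]
(A,Q): NE
(A,R): not NE [P1→B gives 9>3]
(B,P): not NE [P1→A gives 3>1]
(B,Q): not NE [P1→A gives 7>6; P2→P gives 11>4]
(B,R): not NE [P2→P gives 11>8]

PSNE = {(A,Q)}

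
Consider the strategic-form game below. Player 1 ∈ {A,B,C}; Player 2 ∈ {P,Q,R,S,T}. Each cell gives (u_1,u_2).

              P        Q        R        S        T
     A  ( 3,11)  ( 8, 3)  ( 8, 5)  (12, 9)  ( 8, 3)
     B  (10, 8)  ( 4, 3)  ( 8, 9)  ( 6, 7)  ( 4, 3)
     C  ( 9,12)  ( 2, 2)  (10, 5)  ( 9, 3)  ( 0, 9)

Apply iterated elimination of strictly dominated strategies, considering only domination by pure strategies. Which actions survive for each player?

Survivors P1:{B,C} P2:{P,R}

P2 drop Q (P beats it: A:11>3 B:8>3 C:12>2)
P2 drop S (P beats it: A:11>9 B:8>7 C:12>3)
P2 drop T (P beats it: A:11>3 B:8>3 C:12>9)
P1 drop A (C beats it: P:9>3 R:10>8)
P1→{B,C} P2→{P,R}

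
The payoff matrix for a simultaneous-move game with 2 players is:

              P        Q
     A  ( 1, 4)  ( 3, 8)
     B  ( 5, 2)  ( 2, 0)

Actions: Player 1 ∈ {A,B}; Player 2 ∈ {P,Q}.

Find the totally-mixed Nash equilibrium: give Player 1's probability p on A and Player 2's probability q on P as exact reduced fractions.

P1 indiff ⇒ q·1+(1-q)·3 = q·5+(1-q)·2 ⇒ q(-4) = (1-q)(-1) ⇒ q = 1/5
P2 indiff ⇒ p·4+(1-p)·2 = p·8+(1-p)·0 ⇒ p(-4) = (1-p)(-2) ⇒ p = 1/3

(p,q) = (1/3, 1/5)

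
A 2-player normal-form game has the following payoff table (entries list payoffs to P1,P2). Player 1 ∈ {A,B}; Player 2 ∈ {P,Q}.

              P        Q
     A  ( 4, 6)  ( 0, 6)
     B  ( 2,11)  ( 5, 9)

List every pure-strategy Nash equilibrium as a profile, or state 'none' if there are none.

(A,P): NE
(A,Q): not NE [P1→B gives 5>0]
(B,P): not NE [P1→A gives 4>2]
(B,Q): not NE [P2→P gives 11>9]

PSNE = {(A,P)}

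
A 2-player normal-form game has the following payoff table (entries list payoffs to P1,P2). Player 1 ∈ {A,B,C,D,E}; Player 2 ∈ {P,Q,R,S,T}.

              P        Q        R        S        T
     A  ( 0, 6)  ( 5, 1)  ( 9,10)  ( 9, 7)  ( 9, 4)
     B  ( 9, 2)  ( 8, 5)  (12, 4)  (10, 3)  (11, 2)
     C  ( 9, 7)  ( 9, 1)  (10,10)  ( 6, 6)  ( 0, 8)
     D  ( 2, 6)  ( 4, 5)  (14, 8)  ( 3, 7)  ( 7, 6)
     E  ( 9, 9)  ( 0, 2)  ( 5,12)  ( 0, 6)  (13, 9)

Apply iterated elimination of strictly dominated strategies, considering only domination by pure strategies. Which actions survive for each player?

Remaining: P1:{B,C,D} P2:{Q,R}

P1 drop A (B beats it: P:9>0 Q:8>5 R:12>9 S:10>9 T:11>9)
P2 drop P (R beats it: B:4>2 C:10>7 D:8>6 E:12>9)
P2 drop S (R beats it: B:4>3 C:10>6 D:8>7 E:12>6)
P2 drop T (R beats it: B:4>2 C:10>8 D:8>6 E:12>9)
P1 drop E (B beats it: Q:8>0 R:12>5)
P1→{B,C,D} P2→{Q,R}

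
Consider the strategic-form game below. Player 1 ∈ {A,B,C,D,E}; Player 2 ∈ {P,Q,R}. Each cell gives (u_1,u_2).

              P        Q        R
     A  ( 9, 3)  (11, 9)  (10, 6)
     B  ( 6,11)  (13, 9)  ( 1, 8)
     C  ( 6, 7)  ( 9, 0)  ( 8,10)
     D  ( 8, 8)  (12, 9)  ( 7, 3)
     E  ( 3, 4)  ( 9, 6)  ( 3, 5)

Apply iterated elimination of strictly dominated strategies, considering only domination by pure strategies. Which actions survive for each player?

P1 drop C (A beats it: P:9>6 Q:11>9 R:10>8)
P1 drop E (A beats it: P:9>3 Q:11>9 R:10>3)
P2 drop R (Q beats it: A:9>6 B:9>8 D:9>3)
P1→{A,B,D} P2→{P,Q}

Remaining: P1:{A,B,D} P2:{P,Q}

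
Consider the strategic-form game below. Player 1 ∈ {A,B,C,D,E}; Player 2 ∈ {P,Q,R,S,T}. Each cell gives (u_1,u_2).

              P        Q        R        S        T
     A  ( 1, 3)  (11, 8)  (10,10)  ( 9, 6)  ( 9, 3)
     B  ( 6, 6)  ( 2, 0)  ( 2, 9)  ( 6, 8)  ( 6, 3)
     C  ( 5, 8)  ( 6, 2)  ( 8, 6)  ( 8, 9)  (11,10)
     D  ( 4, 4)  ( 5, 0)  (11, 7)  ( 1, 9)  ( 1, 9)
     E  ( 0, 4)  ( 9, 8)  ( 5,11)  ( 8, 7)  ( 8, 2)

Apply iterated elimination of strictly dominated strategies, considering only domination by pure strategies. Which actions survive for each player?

Survivors P1:{A,C,D} P2:{R,S,T}

P1 drop E (A beats it: P:1>0 Q:11>9 R:10>5 S:9>8 T:9>8)
P2 drop P (S beats it: A:6>3 B:8>6 C:9>8 D:9>4)
P1 drop B (A beats it: Q:11>2 R:10>2 S:9>6 T:9>6)
P2 drop Q (R beats it: A:10>8 C:6>2 D:7>0)
P1→{A,C,D} P2→{R,S,T}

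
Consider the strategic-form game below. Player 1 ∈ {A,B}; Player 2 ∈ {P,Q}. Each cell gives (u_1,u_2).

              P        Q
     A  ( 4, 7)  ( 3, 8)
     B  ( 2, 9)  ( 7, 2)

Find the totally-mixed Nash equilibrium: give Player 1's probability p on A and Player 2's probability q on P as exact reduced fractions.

P1 mixes 7/8 on A; P2 mixes 2/3 on P

P1 indiff ⇒ q·4+(1-q)·3 = q·2+(1-q)·7 ⇒ q(2) = (1-q)(4) ⇒ q = 2/3
P2 indiff ⇒ p·7+(1-p)·9 = p·8+(1-p)·2 ⇒ p(-1) = (1-p)(-7) ⇒ p = 7/8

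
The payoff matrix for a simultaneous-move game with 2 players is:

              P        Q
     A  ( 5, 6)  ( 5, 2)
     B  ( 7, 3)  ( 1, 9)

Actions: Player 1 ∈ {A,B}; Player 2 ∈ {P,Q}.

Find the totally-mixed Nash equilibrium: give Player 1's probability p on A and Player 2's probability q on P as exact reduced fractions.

P1 indiff ⇒ q·5+(1-q)·5 = q·7+(1-q)·1 ⇒ q(-2) = (1-q)(-4) ⇒ q = 2/3
P2 indiff ⇒ p·6+(1-p)·3 = p·2+(1-p)·9 ⇒ p(4) = (1-p)(6) ⇒ p = 3/5

P1 mixes 3/5 on A; P2 mixes 2/3 on P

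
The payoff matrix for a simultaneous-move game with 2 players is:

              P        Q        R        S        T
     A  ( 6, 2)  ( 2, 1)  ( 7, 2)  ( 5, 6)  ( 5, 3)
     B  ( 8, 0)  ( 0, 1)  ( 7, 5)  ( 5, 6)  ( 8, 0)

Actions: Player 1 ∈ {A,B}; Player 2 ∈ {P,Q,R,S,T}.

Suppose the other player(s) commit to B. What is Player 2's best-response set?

BR_2 = {S}

u_2(P vs B) = 0
u_2(Q vs B) = 1
u_2(R vs B) = 5
u_2(S vs B) = 6
u_2(T vs B) = 0
max payoff 6 at {S}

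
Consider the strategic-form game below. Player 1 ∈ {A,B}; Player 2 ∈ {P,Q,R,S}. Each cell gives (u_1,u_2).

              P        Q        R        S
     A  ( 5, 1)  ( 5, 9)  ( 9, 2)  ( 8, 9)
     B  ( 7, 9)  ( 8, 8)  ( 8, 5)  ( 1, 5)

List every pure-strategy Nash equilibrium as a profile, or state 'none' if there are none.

NE set: (A,S), (B,P)

(A,P): not NE [P1→B gives 7>5; P2→S gives 9>1]
(A,Q): not NE [P1→B gives 8>5]
(A,R): not NE [P2→S gives 9>2]
(A,S): NE
(B,P): NE
(B,Q): not NE [P2→P gives 9>8]
(B,R): not NE [P1→A gives 9>8; P2→P gives 9>5]
(B,S): not NE [P1→A gives 8>1; P2→P gives 9>5]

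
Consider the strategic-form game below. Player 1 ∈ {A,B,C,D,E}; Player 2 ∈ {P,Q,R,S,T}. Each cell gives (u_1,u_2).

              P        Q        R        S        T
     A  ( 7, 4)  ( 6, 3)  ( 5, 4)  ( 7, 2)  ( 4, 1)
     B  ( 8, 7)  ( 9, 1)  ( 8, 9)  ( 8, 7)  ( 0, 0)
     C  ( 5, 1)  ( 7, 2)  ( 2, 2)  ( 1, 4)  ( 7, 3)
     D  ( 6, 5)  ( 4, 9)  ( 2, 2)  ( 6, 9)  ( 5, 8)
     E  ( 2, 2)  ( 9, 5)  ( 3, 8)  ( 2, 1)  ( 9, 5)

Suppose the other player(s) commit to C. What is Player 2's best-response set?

u_2(P vs C) = 1
u_2(Q vs C) = 2
u_2(R vs C) = 2
u_2(S vs C) = 4
u_2(T vs C) = 3
max payoff 4 at {S}

BR_2 = {S}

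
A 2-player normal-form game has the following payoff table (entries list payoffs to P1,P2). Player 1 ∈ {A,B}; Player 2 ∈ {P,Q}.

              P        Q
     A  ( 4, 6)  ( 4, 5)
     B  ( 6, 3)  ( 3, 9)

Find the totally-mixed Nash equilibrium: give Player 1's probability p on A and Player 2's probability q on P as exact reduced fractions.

P1 mixes 6/7 on A; P2 mixes 1/3 on P

P1 indiff ⇒ q·4+(1-q)·4 = q·6+(1-q)·3 ⇒ q(-2) = (1-q)(-1) ⇒ q = 1/3
P2 indiff ⇒ p·6+(1-p)·3 = p·5+(1-p)·9 ⇒ p(1) = (1-p)(6) ⇒ p = 6/7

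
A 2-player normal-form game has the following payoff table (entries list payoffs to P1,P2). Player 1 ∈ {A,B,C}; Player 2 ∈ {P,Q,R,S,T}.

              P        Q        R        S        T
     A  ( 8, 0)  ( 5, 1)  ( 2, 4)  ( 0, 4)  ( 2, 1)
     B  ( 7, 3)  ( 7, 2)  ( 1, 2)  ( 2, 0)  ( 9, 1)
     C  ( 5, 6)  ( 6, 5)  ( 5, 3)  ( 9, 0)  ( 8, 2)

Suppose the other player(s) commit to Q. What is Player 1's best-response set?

u_1(A vs Q) = 5
u_1(B vs Q) = 7
u_1(C vs Q) = 6
max payoff 7 at {B}

BR_1 = {B}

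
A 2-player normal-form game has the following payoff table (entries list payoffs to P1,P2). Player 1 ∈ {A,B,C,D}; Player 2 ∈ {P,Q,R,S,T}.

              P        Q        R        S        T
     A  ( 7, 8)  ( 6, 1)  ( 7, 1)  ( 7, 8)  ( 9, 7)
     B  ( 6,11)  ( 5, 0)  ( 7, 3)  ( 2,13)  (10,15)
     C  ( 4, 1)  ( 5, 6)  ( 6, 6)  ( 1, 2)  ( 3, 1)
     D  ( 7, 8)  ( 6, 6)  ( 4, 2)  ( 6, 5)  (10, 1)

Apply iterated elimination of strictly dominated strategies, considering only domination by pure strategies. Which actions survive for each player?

P1 drop C (A beats it: P:7>4 Q:6>5 R:7>6 S:7>1 T:9>3)
P2 drop Q (P beats it: A:8>1 B:11>0 D:8>6)
P2 drop R (P beats it: A:8>1 B:11>3 D:8>2)
P1→{A,B,D} P2→{P,S,T}

Survivors P1:{A,B,D} P2:{P,S,T}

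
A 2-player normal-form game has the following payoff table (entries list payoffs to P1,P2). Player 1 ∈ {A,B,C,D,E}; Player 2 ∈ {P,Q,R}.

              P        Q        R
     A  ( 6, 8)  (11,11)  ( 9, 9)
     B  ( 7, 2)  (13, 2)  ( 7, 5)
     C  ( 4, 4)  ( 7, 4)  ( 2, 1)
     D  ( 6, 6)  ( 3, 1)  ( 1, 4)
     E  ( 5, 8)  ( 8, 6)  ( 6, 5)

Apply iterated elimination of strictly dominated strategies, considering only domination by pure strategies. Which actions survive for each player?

IESDS → P1:{A,B} P2:{Q,R}

P1 drop C (A beats it: P:6>4 Q:11>7 R:9>2)
P1 drop D (B beats it: P:7>6 Q:13>3 R:7>1)
P1 drop E (A beats it: P:6>5 Q:11>8 R:9>6)
P2 drop P (R beats it: A:9>8 B:5>2)
P1→{A,B} P2→{Q,R}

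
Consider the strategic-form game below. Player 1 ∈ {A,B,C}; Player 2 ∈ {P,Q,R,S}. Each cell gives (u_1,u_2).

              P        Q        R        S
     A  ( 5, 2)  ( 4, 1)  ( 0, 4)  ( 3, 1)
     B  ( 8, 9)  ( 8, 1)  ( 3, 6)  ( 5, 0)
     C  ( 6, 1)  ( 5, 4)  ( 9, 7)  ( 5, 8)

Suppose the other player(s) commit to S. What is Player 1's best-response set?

u_1(A vs S) = 3
u_1(B vs S) = 5
u_1(C vs S) = 5
max payoff 5 at {B,C}

argmax u_1 = {B,C}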